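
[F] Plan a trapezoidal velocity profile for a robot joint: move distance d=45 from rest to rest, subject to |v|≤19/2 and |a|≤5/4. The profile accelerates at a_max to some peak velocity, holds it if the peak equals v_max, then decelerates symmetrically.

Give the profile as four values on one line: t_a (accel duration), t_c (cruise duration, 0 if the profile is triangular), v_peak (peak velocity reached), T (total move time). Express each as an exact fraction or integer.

(v_max)²/a_max = (19/2)²/(5/4) = 361/5
45 < 361/5 → triangular
v_peak = √(45·5/4) = √(225/4) = 15/2
t_a = (15/2)/(5/4) = 6; t_c = 0
T = 2·6 = 12

t_a=6 t_c=0 v_peak=15/2 T=12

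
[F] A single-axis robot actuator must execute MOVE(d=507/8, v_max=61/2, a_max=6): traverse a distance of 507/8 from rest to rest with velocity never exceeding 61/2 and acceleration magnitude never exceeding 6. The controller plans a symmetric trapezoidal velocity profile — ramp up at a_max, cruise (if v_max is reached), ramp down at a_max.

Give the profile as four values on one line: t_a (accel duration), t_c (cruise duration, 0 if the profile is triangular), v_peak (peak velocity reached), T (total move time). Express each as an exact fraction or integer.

t_a=13/4 t_c=0 v_peak=39/2 T=13/2

vₘ²/aₘ = (61/2)²/6 = 3721/24
507/8 < 3721/24 → triangular
v_peak = √(507/8·6) = √(1521/4) = 39/2
t_a = (39/2)/6 = 13/4; t_c = 0
T = 2·13/4 = 13/2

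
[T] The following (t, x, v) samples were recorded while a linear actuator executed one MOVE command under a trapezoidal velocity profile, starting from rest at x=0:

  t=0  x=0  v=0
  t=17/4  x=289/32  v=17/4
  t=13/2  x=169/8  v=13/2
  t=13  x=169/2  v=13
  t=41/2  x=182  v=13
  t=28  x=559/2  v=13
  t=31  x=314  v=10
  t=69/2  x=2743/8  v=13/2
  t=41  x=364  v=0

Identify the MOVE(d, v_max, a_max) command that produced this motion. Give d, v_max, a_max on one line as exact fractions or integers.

d=364 v_max=13 a_max=1

final state: t=41, x=364, v=0 → d = 364
a_max = (17/4−0)/(17/4−0) = 1
max v = 13 over t∈[13,28] → v_max = 13
check: 13·(13+15) = 364 ✓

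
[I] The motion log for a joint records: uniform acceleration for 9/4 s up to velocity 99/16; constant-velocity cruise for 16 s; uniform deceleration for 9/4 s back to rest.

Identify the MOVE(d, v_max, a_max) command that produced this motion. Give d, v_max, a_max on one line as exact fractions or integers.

d=7227/64 v_max=99/16 a_max=11/4

a_max = (99/16)/(9/4) = 11/4
d_a = ½·99/16·9/4 = 891/128; d_c = 99/16·16 = 99
d = 2·891/128 + 99 = 7227/64
t_c = 16 > 0 → v_max = v_peak = 99/16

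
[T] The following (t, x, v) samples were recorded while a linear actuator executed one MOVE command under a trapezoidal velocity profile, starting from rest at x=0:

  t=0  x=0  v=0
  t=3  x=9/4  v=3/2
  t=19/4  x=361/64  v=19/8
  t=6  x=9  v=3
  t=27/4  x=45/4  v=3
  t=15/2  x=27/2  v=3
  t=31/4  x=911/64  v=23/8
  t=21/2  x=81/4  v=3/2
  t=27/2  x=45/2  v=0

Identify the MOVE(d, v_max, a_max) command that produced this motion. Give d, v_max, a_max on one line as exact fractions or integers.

final state: t=27/2, x=45/2, v=0 → d = 45/2
a_max = (3/2−0)/(3−0) = 1/2
max v = 3 over t∈[6,15/2] → v_max = 3
check: 3·(6+3/2) = 45/2 ✓

d=45/2 v_max=3 a_max=1/2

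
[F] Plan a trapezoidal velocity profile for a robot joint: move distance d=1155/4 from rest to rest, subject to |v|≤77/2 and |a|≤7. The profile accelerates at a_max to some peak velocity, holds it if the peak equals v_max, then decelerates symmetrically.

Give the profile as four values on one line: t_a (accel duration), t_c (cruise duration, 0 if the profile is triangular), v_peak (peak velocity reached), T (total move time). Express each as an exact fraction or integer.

(v_max)²/a_max = (77/2)²/7 = 847/4
1155/4 ≥ 847/4 so v_max reached
t_a = (77/2)/7 = 11/2; v_peak = 77/2
d_cruise = 1155/4 − 847/4 = 77; t_c = 77/(77/2) = 2
T = 2·11/2 + 2 = 13

t_a=11/2 t_c=2 v_peak=77/2 T=13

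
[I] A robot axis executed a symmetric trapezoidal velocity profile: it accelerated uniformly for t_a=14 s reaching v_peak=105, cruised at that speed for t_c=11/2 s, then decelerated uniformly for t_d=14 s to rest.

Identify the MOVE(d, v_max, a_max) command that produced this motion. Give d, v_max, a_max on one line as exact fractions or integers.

d=4095/2 v_max=105 a_max=15/2

a_max = 105/14 = 15/2
d_a = ½·105·14 = 735; d_c = 105·11/2 = 1155/2
d = 2·735 + 1155/2 = 4095/2
t_c = 11/2 > 0 so v_max = 105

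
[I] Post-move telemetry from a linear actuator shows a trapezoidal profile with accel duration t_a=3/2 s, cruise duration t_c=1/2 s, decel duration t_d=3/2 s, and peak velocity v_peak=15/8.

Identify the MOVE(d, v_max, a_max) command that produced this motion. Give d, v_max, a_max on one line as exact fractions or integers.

a_max = (15/8)/(3/2) = 5/4
d_a = ½·15/8·3/2 = 45/32; d_c = 15/8·1/2 = 15/16
d = 2·45/32 + 15/16 = 15/4
t_c = 1/2 > 0 ⇒ limit active, v_max = 15/8

d=15/4 v_max=15/8 a_max=5/4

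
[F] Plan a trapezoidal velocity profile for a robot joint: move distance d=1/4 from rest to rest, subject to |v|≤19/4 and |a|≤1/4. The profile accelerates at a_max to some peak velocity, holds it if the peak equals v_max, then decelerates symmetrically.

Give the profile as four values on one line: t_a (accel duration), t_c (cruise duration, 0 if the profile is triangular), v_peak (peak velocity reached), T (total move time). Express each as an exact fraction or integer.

t_a=1 t_c=0 v_peak=1/4 T=2

vₘ²/aₘ = (19/4)²/(1/4) = 361/4
1/4 < 361/4 → triangular
v_peak = √(1/4·1/4) = √(1/16) = 1/4
t_a = (1/4)/(1/4) = 1; t_c = 0
T = 2·1 = 2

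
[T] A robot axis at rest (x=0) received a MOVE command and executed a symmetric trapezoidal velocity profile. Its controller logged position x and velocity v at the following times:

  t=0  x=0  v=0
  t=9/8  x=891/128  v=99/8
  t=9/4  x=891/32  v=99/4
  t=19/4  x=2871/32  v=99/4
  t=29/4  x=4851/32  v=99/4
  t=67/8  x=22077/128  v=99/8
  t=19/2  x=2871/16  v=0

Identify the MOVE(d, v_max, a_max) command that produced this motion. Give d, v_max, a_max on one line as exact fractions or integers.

final state: t=19/2, x=2871/16, v=0 → d = 2871/16
a_max = (99/8−0)/(9/8−0) = 11
max v = 99/4 over t∈[9/4,29/4] → v_max = 99/4
check: 99/4·(9/4+5) = 2871/16 ✓

d=2871/16 v_max=99/4 a_max=11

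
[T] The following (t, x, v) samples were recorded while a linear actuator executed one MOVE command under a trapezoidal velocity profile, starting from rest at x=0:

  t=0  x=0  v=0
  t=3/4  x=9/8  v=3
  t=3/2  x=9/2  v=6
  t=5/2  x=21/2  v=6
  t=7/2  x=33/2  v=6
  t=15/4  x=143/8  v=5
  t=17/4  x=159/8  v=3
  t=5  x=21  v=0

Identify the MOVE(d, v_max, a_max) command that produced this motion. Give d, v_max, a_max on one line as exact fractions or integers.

d=21 v_max=6 a_max=4

final state: t=5, x=21, v=0 → d = 21
a_max = (3−0)/(3/4−0) = 4
max v = 6 over t∈[3/2,7/2] → v_max = 6
check: 6·(3/2+2) = 21 ✓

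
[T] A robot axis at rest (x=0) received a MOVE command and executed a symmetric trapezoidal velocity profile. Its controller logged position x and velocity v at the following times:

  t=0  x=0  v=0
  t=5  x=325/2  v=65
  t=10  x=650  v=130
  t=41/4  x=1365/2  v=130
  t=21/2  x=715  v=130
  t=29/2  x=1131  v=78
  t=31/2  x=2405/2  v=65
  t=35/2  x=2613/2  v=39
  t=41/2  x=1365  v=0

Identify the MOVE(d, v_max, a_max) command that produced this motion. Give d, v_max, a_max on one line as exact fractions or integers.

final state: t=41/2, x=1365, v=0 → d = 1365
a_max = (65−0)/(5−0) = 13
max v = 130 over t∈[10,21/2] → v_max = 130
check: 130·(10+1/2) = 1365 ✓

d=1365 v_max=130 a_max=13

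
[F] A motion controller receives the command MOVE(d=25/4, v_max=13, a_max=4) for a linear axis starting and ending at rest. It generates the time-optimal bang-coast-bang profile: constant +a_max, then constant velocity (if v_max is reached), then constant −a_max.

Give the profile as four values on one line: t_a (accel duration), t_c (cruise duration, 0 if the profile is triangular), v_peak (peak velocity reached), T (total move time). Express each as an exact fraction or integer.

t_a=5/4 t_c=0 v_peak=5 T=5/2

v_max²/a_max = 13²/4 = 169/4
25/4 < 169/4 ⇒ no cruise
v_peak = √(25/4·4) = √25 = 5
t_a = 5/4; t_c = 0
T = 2·5/4 = 5/2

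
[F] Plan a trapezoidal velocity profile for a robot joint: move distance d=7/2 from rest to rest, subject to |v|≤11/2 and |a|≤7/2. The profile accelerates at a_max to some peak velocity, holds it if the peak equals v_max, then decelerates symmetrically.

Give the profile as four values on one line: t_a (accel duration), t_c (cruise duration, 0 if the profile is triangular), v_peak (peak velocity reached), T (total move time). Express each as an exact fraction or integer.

t_a=1 t_c=0 v_peak=7/2 T=2

vₘ²/aₘ = (11/2)²/(7/2) = 121/14
7/2 < 121/14 so t_c = 0
v_peak = √(7/2·7/2) = √(49/4) = 7/2
t_a = (7/2)/(7/2) = 1; t_c = 0
T = 2·1 = 2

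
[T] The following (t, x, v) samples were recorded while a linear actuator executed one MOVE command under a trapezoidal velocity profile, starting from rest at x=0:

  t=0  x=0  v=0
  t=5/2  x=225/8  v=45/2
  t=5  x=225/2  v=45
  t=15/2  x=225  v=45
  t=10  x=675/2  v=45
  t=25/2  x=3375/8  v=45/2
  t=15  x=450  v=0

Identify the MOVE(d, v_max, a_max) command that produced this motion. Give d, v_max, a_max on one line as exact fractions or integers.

final state: t=15, x=450, v=0 → d = 450
a_max = (45/2−0)/(5/2−0) = 9
max v = 45 over t∈[5,10] → v_max = 45
check: 45·(5+5) = 450 ✓

d=450 v_max=45 a_max=9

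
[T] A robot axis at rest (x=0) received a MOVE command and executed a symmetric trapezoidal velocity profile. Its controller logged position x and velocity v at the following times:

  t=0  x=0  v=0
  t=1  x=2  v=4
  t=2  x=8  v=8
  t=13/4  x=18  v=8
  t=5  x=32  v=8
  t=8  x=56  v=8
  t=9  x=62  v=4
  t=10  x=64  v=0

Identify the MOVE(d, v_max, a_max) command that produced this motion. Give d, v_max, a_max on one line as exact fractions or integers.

final state: t=10, x=64, v=0 → d = 64
a_max = (4−0)/(1−0) = 4
max v = 8 over t∈[2,8] → v_max = 8
check: 8·(2+6) = 64 ✓

d=64 v_max=8 a_max=4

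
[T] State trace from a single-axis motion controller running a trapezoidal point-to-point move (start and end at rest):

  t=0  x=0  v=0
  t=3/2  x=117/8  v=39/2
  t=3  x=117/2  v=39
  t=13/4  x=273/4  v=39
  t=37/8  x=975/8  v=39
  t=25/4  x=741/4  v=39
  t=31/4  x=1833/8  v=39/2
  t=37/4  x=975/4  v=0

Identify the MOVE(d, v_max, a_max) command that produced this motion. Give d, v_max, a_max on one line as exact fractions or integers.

d=975/4 v_max=39 a_max=13

final state: t=37/4, x=975/4, v=0 → d = 975/4
a_max = (39/2−0)/(3/2−0) = 13
max v = 39 over t∈[3,25/4] → v_max = 39
check: 39·(3+13/4) = 975/4 ✓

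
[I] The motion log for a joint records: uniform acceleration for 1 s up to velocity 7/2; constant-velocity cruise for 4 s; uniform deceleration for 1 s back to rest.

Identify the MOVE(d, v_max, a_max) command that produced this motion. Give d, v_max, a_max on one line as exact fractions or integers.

d=35/2 v_max=7/2 a_max=7/2

a_max = (7/2)/1 = 7/2
d_a = ½·7/2·1 = 7/4; d_c = 7/2·4 = 14
d = 2·7/4 + 14 = 35/2
t_c = 4 > 0 ⇒ limit active, v_max = 7/2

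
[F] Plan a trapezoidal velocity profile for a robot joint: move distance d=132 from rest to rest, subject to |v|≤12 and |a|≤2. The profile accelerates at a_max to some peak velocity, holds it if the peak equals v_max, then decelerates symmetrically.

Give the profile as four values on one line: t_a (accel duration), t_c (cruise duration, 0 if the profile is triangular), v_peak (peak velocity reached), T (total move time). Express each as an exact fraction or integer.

v_max²/a_max = 12²/2 = 72
132 ≥ 72 ⇒ cruise phase
t_a = 12/2 = 6; v_peak = 12
d_cruise = 132 − 72 = 60; t_c = 60/12 = 5
T = 2·6 + 5 = 17

t_a=6 t_c=5 v_peak=12 T=17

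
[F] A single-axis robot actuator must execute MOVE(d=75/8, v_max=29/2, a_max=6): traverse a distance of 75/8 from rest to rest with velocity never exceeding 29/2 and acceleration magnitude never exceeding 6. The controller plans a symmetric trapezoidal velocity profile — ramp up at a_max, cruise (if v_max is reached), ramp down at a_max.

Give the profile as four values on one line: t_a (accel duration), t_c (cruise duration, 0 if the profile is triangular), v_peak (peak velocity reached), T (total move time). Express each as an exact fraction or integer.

t_a=5/4 t_c=0 v_peak=15/2 T=5/2

(v_max)²/a_max = (29/2)²/6 = 841/24
75/8 < 841/24 so t_c = 0
v_peak = √(75/8·6) = √(225/4) = 15/2
t_a = (15/2)/6 = 5/4; t_c = 0
T = 2·5/4 = 5/2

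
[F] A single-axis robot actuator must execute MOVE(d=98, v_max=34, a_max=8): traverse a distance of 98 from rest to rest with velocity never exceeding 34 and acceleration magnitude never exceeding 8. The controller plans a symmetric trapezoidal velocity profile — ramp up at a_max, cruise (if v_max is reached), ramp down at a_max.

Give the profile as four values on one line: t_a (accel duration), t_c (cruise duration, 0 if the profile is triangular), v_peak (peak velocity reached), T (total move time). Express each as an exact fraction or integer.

t_a=7/2 t_c=0 v_peak=28 T=7

vₘ²/aₘ = 34²/8 = 289/2
98 < 289/2 so t_c = 0
v_peak = √(98·8) = √784 = 28
t_a = 28/8 = 7/2; t_c = 0
T = 2·7/2 = 7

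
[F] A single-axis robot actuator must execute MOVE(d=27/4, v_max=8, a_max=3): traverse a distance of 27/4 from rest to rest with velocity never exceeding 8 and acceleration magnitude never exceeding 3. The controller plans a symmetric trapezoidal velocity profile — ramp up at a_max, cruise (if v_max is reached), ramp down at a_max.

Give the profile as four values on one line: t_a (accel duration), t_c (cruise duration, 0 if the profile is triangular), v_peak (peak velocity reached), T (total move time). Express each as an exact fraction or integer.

vₘ²/aₘ = 8²/3 = 64/3
27/4 < 64/3 → triangular
v_peak = √(27/4·3) = √(81/4) = 9/2
t_a = (9/2)/3 = 3/2; t_c = 0
T = 2·3/2 = 3

t_a=3/2 t_c=0 v_peak=9/2 T=3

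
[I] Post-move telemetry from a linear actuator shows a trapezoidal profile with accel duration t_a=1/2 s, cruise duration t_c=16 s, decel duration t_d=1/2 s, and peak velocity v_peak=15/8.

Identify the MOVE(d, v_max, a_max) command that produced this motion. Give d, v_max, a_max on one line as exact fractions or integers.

d=495/16 v_max=15/8 a_max=15/4

a_max = (15/8)/(1/2) = 15/4
d_a = ½·15/8·1/2 = 15/32; d_c = 15/8·16 = 30
d = 2·15/32 + 30 = 495/16
t_c = 16 > 0 so v_max = 15/8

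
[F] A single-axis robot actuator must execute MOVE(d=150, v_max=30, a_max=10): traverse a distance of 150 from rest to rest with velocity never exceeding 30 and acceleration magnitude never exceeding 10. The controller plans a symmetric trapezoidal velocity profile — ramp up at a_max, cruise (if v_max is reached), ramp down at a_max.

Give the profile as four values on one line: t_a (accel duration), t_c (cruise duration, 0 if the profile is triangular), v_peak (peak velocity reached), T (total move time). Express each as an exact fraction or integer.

t_a=3 t_c=2 v_peak=30 T=8

(v_max)²/a_max = 30²/10 = 90
150 ≥ 90 so v_max reached
t_a = 30/10 = 3; v_peak = 30
d_cruise = 150 − 90 = 60; t_c = 60/30 = 2
T = 2·3 + 2 = 8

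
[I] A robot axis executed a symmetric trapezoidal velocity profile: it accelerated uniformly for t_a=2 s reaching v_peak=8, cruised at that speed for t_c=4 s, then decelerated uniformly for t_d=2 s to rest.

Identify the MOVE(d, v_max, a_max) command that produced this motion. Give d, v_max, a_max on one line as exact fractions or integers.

a_max = 8/2 = 4
d_a = ½·8·2 = 8; d_c = 8·4 = 32
d = 2·8 + 32 = 48
t_c = 4 > 0 so v_max = 8

d=48 v_max=8 a_max=4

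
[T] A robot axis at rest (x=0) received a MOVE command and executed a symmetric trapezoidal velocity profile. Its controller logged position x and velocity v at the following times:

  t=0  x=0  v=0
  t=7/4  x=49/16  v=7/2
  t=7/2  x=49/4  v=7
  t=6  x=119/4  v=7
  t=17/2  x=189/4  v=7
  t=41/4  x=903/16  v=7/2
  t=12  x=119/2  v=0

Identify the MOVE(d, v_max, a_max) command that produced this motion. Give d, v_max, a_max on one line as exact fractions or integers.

d=119/2 v_max=7 a_max=2

final state: t=12, x=119/2, v=0 → d = 119/2
a_max = (7/2−0)/(7/4−0) = 2
max v = 7 over t∈[7/2,17/2] → v_max = 7
check: 7·(7/2+5) = 119/2 ✓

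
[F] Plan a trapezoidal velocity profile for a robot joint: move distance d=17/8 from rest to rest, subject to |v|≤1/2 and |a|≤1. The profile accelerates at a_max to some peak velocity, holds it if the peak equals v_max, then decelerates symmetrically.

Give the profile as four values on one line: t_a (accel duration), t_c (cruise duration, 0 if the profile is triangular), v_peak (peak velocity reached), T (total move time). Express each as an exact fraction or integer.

t_a=1/2 t_c=15/4 v_peak=1/2 T=19/4

vₘ²/aₘ = (1/2)²/1 = 1/4
17/8 ≥ 1/4 so v_max reached
t_a = (1/2)/1 = 1/2; v_peak = 1/2
d_cruise = 17/8 − 1/4 = 15/8; t_c = (15/8)/(1/2) = 15/4
T = 2·1/2 + 15/4 = 19/4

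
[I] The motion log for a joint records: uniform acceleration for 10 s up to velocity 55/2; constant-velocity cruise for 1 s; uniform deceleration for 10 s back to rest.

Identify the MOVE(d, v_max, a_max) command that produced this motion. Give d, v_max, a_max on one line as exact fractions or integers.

d=605/2 v_max=55/2 a_max=11/4

a_max = (55/2)/10 = 11/4
d_a = ½·55/2·10 = 275/2; d_c = 55/2·1 = 55/2
d = 2·275/2 + 55/2 = 605/2
t_c = 1 > 0 ⇒ limit active, v_max = 55/2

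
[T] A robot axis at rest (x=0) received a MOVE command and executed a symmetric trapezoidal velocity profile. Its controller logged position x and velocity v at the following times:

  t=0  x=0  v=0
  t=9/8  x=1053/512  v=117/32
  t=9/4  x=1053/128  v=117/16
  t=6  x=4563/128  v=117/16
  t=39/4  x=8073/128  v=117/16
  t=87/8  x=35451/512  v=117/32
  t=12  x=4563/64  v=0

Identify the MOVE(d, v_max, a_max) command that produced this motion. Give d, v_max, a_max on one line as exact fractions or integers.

d=4563/64 v_max=117/16 a_max=13/4

final state: t=12, x=4563/64, v=0 → d = 4563/64
a_max = (117/32−0)/(9/8−0) = 13/4
max v = 117/16 over t∈[9/4,39/4] → v_max = 117/16
check: 117/16·(9/4+15/2) = 4563/64 ✓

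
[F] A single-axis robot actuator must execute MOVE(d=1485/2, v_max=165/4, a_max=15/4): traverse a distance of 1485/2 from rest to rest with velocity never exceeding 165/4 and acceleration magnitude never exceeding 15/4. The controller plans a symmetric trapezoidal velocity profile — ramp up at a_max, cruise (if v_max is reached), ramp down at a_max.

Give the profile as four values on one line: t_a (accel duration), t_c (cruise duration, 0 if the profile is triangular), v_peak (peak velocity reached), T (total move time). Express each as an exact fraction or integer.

t_a=11 t_c=7 v_peak=165/4 T=29

v_max²/a_max = (165/4)²/(15/4) = 1815/4
1485/2 ≥ 1815/4 → trapezoidal
t_a = (165/4)/(15/4) = 11; v_peak = 165/4
d_cruise = 1485/2 − 1815/4 = 1155/4; t_c = (1155/4)/(165/4) = 7
T = 2·11 + 7 = 29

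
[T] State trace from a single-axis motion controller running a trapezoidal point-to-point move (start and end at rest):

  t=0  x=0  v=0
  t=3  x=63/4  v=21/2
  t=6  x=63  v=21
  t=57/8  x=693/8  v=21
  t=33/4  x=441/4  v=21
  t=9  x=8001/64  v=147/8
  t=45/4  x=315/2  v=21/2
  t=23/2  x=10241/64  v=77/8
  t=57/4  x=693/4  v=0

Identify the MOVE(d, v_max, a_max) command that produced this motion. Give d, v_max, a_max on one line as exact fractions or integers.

final state: t=57/4, x=693/4, v=0 → d = 693/4
a_max = (21/2−0)/(3−0) = 7/2
max v = 21 over t∈[6,33/4] → v_max = 21
check: 21·(6+9/4) = 693/4 ✓

d=693/4 v_max=21 a_max=7/2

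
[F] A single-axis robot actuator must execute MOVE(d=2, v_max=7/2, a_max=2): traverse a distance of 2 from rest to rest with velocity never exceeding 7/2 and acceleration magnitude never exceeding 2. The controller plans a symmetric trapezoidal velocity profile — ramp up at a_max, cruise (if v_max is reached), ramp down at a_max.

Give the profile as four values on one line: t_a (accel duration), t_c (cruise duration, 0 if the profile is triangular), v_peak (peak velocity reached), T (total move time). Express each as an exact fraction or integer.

t_a=1 t_c=0 v_peak=2 T=2

v_max²/a_max = (7/2)²/2 = 49/8
2 < 49/8 so t_c = 0
v_peak = √(2·2) = √4 = 2
t_a = 2/2 = 1; t_c = 0
T = 2·1 = 2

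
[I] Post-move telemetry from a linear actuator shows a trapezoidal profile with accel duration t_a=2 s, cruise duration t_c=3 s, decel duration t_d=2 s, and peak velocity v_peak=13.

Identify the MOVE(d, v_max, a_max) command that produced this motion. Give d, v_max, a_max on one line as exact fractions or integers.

a_max = 13/2
d_a = ½·13·2 = 13; d_c = 13·3 = 39
d = 2·13 + 39 = 65
t_c = 3 > 0 ⇒ limit active, v_max = 13

d=65 v_max=13 a_max=13/2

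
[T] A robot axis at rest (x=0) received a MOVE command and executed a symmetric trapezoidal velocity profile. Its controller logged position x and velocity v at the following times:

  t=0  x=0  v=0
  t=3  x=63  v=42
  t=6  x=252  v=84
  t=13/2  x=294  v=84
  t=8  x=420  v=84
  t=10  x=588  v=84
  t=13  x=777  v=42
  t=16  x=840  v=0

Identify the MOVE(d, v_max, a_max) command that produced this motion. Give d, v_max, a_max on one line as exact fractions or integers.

final state: t=16, x=840, v=0 → d = 840
a_max = (42−0)/(3−0) = 14
max v = 84 over t∈[6,10] → v_max = 84
check: 84·(6+4) = 840 ✓

d=840 v_max=84 a_max=14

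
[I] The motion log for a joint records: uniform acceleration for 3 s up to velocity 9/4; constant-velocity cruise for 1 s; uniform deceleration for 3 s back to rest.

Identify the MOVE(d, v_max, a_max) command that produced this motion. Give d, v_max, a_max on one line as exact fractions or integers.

a_max = (9/4)/3 = 3/4
d_a = ½·9/4·3 = 27/8; d_c = 9/4·1 = 9/4
d = 2·27/8 + 9/4 = 9
t_c = 1 > 0 → v_max = v_peak = 9/4

d=9 v_max=9/4 a_max=3/4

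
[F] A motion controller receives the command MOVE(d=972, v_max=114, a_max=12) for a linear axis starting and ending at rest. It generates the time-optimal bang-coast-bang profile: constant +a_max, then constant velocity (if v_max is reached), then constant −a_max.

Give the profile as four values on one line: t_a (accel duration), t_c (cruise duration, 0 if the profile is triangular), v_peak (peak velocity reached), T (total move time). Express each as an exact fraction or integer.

t_a=9 t_c=0 v_peak=108 T=18

v_max²/a_max = 114²/12 = 1083
972 < 1083 → triangular
v_peak = √(972·12) = √11664 = 108
t_a = 108/12 = 9; t_c = 0
T = 2·9 = 18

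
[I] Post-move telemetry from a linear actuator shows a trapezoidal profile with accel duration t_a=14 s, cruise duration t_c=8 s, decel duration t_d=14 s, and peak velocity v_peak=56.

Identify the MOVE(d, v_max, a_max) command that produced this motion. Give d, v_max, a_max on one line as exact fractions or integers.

a_max = 56/14 = 4
d_a = ½·56·14 = 392; d_c = 56·8 = 448
d = 2·392 + 448 = 1232
t_c = 8 > 0 so v_max = 56

d=1232 v_max=56 a_max=4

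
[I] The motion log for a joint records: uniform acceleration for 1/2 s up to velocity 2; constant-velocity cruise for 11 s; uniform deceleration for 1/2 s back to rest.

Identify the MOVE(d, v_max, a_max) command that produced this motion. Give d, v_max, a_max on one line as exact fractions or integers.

d=23 v_max=2 a_max=4

a_max = 2/(1/2) = 4
d_a = ½·2·1/2 = 1/2; d_c = 2·11 = 22
d = 2·1/2 + 22 = 23
t_c = 11 > 0 ⇒ limit active, v_max = 2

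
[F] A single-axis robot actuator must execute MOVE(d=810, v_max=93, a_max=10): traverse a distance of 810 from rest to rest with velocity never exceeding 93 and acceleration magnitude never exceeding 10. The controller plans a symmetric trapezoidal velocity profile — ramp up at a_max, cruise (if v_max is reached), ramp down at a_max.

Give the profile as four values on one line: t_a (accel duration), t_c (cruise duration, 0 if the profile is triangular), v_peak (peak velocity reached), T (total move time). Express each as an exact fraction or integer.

v_max²/a_max = 93²/10 = 8649/10
810 < 8649/10 so t_c = 0
v_peak = √(810·10) = √8100 = 90
t_a = 90/10 = 9; t_c = 0
T = 2·9 = 18

t_a=9 t_c=0 v_peak=90 T=18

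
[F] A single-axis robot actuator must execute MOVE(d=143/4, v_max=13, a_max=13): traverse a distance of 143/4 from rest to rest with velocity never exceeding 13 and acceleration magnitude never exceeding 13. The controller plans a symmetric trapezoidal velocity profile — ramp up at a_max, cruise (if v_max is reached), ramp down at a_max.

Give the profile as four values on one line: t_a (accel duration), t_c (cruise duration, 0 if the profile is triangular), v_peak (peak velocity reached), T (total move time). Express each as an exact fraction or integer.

t_a=1 t_c=7/4 v_peak=13 T=15/4

v_max²/a_max = 13²/13 = 13
143/4 ≥ 13 so v_max reached
t_a = 13/13 = 1; v_peak = 13
d_cruise = 143/4 − 13 = 91/4; t_c = (91/4)/13 = 7/4
T = 2·1 + 7/4 = 15/4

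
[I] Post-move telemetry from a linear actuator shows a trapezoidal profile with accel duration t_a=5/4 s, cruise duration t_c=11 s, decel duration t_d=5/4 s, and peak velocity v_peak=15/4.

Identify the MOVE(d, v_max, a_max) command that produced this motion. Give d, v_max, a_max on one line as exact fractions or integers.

d=735/16 v_max=15/4 a_max=3

a_max = (15/4)/(5/4) = 3
d_a = ½·15/4·5/4 = 75/32; d_c = 15/4·11 = 165/4
d = 2·75/32 + 165/4 = 735/16
t_c = 11 > 0 → v_max = v_peak = 15/4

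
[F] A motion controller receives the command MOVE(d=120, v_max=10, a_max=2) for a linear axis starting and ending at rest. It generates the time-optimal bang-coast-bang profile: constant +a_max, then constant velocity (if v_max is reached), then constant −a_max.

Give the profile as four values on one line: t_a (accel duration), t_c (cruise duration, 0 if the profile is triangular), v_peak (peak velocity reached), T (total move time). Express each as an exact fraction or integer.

t_a=5 t_c=7 v_peak=10 T=17

vₘ²/aₘ = 10²/2 = 50
120 ≥ 50 so v_max reached
t_a = 10/2 = 5; v_peak = 10
d_cruise = 120 − 50 = 70; t_c = 70/10 = 7
T = 2·5 + 7 = 17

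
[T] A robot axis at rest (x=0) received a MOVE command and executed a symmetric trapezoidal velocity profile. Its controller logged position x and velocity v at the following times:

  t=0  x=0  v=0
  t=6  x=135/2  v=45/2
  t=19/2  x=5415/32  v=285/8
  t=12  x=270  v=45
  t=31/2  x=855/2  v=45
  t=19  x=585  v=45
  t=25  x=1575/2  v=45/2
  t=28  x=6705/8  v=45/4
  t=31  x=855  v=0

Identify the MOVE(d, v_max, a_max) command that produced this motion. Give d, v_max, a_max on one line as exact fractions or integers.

final state: t=31, x=855, v=0 → d = 855
a_max = (45/2−0)/(6−0) = 15/4
max v = 45 over t∈[12,19] → v_max = 45
check: 45·(12+7) = 855 ✓

d=855 v_max=45 a_max=15/4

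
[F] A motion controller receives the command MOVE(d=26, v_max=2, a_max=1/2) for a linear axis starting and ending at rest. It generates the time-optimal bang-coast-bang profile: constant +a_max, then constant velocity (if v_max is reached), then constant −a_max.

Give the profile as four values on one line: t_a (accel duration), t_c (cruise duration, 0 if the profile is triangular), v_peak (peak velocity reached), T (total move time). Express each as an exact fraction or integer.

vₘ²/aₘ = 2²/(1/2) = 8
26 ≥ 8 → trapezoidal
t_a = 2/(1/2) = 4; v_peak = 2
d_cruise = 26 − 8 = 18; t_c = 18/2 = 9
T = 2·4 + 9 = 17

t_a=4 t_c=9 v_peak=2 T=17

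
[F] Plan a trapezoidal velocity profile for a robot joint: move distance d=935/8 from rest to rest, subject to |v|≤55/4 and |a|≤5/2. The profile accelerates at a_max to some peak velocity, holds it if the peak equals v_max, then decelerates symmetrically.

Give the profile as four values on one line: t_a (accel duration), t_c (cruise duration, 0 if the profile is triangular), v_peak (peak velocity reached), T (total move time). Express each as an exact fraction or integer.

vₘ²/aₘ = (55/4)²/(5/2) = 605/8
935/8 ≥ 605/8 → trapezoidal
t_a = (55/4)/(5/2) = 11/2; v_peak = 55/4
d_cruise = 935/8 − 605/8 = 165/4; t_c = (165/4)/(55/4) = 3
T = 2·11/2 + 3 = 14

t_a=11/2 t_c=3 v_peak=55/4 T=14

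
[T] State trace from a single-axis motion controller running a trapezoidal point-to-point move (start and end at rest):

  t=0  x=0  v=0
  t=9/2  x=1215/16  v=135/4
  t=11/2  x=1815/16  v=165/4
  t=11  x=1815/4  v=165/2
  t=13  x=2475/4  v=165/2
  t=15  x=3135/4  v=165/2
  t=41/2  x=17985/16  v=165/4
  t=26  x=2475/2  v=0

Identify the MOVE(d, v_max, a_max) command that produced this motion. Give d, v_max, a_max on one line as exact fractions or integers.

final state: t=26, x=2475/2, v=0 → d = 2475/2
a_max = (135/4−0)/(9/2−0) = 15/2
max v = 165/2 over t∈[11,15] → v_max = 165/2
check: 165/2·(11+4) = 2475/2 ✓

d=2475/2 v_max=165/2 a_max=15/2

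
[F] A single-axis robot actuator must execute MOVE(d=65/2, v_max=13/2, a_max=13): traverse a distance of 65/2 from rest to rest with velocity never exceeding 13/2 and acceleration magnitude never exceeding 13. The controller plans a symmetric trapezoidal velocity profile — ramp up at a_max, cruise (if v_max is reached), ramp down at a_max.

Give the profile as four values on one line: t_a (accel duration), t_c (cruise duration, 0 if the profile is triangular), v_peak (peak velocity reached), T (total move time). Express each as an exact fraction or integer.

t_a=1/2 t_c=9/2 v_peak=13/2 T=11/2

v_max²/a_max = (13/2)²/13 = 13/4
65/2 ≥ 13/4 → trapezoidal
t_a = (13/2)/13 = 1/2; v_peak = 13/2
d_cruise = 65/2 − 13/4 = 117/4; t_c = (117/4)/(13/2) = 9/2
T = 2·1/2 + 9/2 = 11/2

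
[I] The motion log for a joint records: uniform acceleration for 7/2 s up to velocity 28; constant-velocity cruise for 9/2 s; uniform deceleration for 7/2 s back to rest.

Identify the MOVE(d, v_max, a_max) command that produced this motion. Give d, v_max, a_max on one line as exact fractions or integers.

a_max = 28/(7/2) = 8
d_a = ½·28·7/2 = 49; d_c = 28·9/2 = 126
d = 2·49 + 126 = 224
t_c = 9/2 > 0 → v_max = v_peak = 28

d=224 v_max=28 a_max=8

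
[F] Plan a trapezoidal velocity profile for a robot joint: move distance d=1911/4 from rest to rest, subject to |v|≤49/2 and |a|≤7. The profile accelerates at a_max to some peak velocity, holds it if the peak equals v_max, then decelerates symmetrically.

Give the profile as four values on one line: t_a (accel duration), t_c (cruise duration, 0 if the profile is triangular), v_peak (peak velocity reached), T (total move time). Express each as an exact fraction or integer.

(v_max)²/a_max = (49/2)²/7 = 343/4
1911/4 ≥ 343/4 → trapezoidal
t_a = (49/2)/7 = 7/2; v_peak = 49/2
d_cruise = 1911/4 − 343/4 = 392; t_c = 392/(49/2) = 16
T = 2·7/2 + 16 = 23

t_a=7/2 t_c=16 v_peak=49/2 T=23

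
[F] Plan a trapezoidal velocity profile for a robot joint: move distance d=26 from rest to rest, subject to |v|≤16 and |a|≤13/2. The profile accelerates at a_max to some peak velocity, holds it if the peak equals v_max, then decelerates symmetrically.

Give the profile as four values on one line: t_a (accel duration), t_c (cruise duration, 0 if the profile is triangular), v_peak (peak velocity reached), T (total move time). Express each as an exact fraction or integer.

t_a=2 t_c=0 v_peak=13 T=4

v_max²/a_max = 16²/(13/2) = 512/13
26 < 512/13 ⇒ no cruise
v_peak = √(26·13/2) = √169 = 13
t_a = 13/(13/2) = 2; t_c = 0
T = 2·2 = 4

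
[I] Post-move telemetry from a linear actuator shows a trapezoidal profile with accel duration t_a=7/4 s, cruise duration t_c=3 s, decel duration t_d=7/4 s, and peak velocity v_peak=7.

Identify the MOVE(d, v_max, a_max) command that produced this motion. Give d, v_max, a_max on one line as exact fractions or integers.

a_max = 7/(7/4) = 4
d_a = ½·7·7/4 = 49/8; d_c = 7·3 = 21
d = 2·49/8 + 21 = 133/4
t_c = 3 > 0 → v_max = v_peak = 7

d=133/4 v_max=7 a_max=4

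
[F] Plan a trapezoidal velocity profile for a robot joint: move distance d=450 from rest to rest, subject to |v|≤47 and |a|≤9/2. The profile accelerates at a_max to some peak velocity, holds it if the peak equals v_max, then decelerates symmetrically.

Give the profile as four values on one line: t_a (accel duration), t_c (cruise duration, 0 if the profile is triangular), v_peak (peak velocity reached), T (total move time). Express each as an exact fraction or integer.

t_a=10 t_c=0 v_peak=45 T=20

v_max²/a_max = 47²/(9/2) = 4418/9
450 < 4418/9 so t_c = 0
v_peak = √(450·9/2) = √2025 = 45
t_a = 45/(9/2) = 10; t_c = 0
T = 2·10 = 20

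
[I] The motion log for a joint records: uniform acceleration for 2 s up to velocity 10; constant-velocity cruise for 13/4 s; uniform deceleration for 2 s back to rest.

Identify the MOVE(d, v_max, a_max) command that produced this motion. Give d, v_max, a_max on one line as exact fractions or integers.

a_max = 10/2 = 5
d_a = ½·10·2 = 10; d_c = 10·13/4 = 65/2
d = 2·10 + 65/2 = 105/2
t_c = 13/4 > 0 ⇒ limit active, v_max = 10

d=105/2 v_max=10 a_max=5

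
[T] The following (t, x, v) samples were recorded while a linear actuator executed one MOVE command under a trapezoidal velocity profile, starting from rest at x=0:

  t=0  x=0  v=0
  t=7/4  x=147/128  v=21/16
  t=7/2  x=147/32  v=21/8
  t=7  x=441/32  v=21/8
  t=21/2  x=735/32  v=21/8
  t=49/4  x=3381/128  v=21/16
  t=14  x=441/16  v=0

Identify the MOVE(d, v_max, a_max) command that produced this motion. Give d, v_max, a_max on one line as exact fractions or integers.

d=441/16 v_max=21/8 a_max=3/4

final state: t=14, x=441/16, v=0 → d = 441/16
a_max = (21/16−0)/(7/4−0) = 3/4
max v = 21/8 over t∈[7/2,21/2] → v_max = 21/8
check: 21/8·(7/2+7) = 441/16 ✓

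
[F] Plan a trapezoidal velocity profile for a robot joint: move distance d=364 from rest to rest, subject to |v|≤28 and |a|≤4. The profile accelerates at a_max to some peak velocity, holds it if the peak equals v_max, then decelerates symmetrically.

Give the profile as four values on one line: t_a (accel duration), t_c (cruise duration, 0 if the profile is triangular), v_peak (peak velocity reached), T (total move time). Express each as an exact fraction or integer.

t_a=7 t_c=6 v_peak=28 T=20

vₘ²/aₘ = 28²/4 = 196
364 ≥ 196 so v_max reached
t_a = 28/4 = 7; v_peak = 28
d_cruise = 364 − 196 = 168; t_c = 168/28 = 6
T = 2·7 + 6 = 20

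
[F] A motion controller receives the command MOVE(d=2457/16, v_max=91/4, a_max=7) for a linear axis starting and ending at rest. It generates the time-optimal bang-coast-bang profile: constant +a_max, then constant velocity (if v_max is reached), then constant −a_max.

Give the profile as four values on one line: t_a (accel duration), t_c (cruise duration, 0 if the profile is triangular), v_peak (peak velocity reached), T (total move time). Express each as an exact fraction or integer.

(v_max)²/a_max = (91/4)²/7 = 1183/16
2457/16 ≥ 1183/16 → trapezoidal
t_a = (91/4)/7 = 13/4; v_peak = 91/4
d_cruise = 2457/16 − 1183/16 = 637/8; t_c = (637/8)/(91/4) = 7/2
T = 2·13/4 + 7/2 = 10

t_a=13/4 t_c=7/2 v_peak=91/4 T=10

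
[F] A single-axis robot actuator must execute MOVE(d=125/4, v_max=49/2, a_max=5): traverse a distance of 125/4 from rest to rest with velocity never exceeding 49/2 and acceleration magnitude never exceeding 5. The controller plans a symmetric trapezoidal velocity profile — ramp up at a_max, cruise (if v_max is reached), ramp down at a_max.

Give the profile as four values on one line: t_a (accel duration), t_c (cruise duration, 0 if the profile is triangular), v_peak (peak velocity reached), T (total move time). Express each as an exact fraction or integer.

t_a=5/2 t_c=0 v_peak=25/2 T=5

vₘ²/aₘ = (49/2)²/5 = 2401/20
125/4 < 2401/20 → triangular
v_peak = √(125/4·5) = √(625/4) = 25/2
t_a = (25/2)/5 = 5/2; t_c = 0
T = 2·5/2 = 5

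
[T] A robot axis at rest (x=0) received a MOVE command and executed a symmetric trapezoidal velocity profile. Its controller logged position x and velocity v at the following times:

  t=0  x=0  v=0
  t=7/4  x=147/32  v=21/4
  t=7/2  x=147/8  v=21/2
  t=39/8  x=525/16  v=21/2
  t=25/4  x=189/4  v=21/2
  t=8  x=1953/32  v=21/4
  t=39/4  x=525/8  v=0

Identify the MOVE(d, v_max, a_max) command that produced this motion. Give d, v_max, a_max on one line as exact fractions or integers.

d=525/8 v_max=21/2 a_max=3

final state: t=39/4, x=525/8, v=0 → d = 525/8
a_max = (21/4−0)/(7/4−0) = 3
max v = 21/2 over t∈[7/2,25/4] → v_max = 21/2
check: 21/2·(7/2+11/4) = 525/8 ✓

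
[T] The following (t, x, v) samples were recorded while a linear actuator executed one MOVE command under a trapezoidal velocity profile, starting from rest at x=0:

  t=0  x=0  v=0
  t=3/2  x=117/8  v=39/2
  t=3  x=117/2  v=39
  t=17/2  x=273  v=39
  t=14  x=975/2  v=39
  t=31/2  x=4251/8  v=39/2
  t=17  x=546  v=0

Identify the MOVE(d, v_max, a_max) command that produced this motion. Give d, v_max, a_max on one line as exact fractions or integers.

d=546 v_max=39 a_max=13

final state: t=17, x=546, v=0 → d = 546
a_max = (39/2−0)/(3/2−0) = 13
max v = 39 over t∈[3,14] → v_max = 39
check: 39·(3+11) = 546 ✓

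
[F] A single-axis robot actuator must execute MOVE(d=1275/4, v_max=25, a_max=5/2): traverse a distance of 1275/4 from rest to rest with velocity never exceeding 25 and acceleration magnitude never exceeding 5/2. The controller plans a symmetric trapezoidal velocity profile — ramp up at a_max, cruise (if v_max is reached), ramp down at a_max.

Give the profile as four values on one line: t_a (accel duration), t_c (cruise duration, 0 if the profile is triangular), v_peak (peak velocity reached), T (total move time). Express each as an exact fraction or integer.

(v_max)²/a_max = 25²/(5/2) = 250
1275/4 ≥ 250 ⇒ cruise phase
t_a = 25/(5/2) = 10; v_peak = 25
d_cruise = 1275/4 − 250 = 275/4; t_c = (275/4)/25 = 11/4
T = 2·10 + 11/4 = 91/4

t_a=10 t_c=11/4 v_peak=25 T=91/4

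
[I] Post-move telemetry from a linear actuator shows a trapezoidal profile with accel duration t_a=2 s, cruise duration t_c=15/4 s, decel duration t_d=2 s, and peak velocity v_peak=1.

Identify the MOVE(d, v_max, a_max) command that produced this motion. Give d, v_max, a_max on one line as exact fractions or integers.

d=23/4 v_max=1 a_max=1/2

a_max = 1/2
d_a = ½·1·2 = 1; d_c = 1·15/4 = 15/4
d = 2·1 + 15/4 = 23/4
t_c = 15/4 > 0 so v_max = 1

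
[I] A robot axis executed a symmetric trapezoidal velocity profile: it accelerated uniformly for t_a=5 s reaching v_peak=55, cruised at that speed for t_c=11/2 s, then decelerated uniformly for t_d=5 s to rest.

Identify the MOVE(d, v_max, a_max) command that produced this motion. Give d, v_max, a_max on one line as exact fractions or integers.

a_max = 55/5 = 11
d_a = ½·55·5 = 275/2; d_c = 55·11/2 = 605/2
d = 2·275/2 + 605/2 = 1155/2
t_c = 11/2 > 0 → v_max = v_peak = 55

d=1155/2 v_max=55 a_max=11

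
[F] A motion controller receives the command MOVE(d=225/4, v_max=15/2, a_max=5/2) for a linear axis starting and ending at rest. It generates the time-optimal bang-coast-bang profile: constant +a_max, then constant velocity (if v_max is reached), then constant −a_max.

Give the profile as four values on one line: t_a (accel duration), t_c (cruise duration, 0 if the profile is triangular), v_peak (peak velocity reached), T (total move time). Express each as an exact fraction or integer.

t_a=3 t_c=9/2 v_peak=15/2 T=21/2

(v_max)²/a_max = (15/2)²/(5/2) = 45/2
225/4 ≥ 45/2 ⇒ cruise phase
t_a = (15/2)/(5/2) = 3; v_peak = 15/2
d_cruise = 225/4 − 45/2 = 135/4; t_c = (135/4)/(15/2) = 9/2
T = 2·3 + 9/2 = 21/2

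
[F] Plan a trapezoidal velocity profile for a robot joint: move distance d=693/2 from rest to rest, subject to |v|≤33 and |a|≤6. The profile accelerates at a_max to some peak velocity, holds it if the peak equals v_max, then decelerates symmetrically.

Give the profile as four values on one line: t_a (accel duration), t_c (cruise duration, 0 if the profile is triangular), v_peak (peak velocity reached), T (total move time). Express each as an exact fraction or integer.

t_a=11/2 t_c=5 v_peak=33 T=16

v_max²/a_max = 33²/6 = 363/2
693/2 ≥ 363/2 → trapezoidal
t_a = 33/6 = 11/2; v_peak = 33
d_cruise = 693/2 − 363/2 = 165; t_c = 165/33 = 5
T = 2·11/2 + 5 = 16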